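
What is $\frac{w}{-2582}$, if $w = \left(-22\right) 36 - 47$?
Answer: $\frac{839}{2582} \approx 0.32494$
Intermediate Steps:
$w = -839$ ($w = -792 - 47 = -839$)
$\frac{w}{-2582} = - \frac{839}{-2582} = \left(-839\right) \left(- \frac{1}{2582}\right) = \frac{839}{2582}$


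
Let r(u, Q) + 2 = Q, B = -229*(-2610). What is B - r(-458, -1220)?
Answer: 598912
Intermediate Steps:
B = 597690
r(u, Q) = -2 + Q
B - r(-458, -1220) = 597690 - (-2 - 1220) = 597690 - 1*(-1222) = 597690 + 1222 = 598912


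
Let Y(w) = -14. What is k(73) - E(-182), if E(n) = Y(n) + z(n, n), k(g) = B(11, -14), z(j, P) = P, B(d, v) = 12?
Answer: 208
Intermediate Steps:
k(g) = 12
E(n) = -14 + n
k(73) - E(-182) = 12 - (-14 - 182) = 12 - 1*(-196) = 12 + 196 = 208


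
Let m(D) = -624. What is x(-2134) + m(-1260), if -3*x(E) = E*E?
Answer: -4555828/3 ≈ -1.5186e+6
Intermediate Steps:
x(E) = -E²/3 (x(E) = -E*E/3 = -E²/3)
x(-2134) + m(-1260) = -⅓*(-2134)² - 624 = -⅓*4553956 - 624 = -4553956/3 - 624 = -4555828/3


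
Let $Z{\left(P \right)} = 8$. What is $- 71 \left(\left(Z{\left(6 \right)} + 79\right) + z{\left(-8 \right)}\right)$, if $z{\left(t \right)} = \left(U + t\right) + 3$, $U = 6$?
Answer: $-6248$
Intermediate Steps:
$z{\left(t \right)} = 9 + t$ ($z{\left(t \right)} = \left(6 + t\right) + 3 = 9 + t$)
$- 71 \left(\left(Z{\left(6 \right)} + 79\right) + z{\left(-8 \right)}\right) = - 71 \left(\left(8 + 79\right) + \left(9 - 8\right)\right) = - 71 \left(87 + 1\right) = \left(-71\right) 88 = -6248$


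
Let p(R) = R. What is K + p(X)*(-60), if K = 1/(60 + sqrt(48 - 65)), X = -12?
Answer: 2604300/3617 - I*sqrt(17)/3617 ≈ 720.02 - 0.0011399*I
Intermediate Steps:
K = 1/(60 + I*sqrt(17)) (K = 1/(60 + sqrt(-17)) = 1/(60 + I*sqrt(17)) ≈ 0.016588 - 0.0011399*I)
K + p(X)*(-60) = (60/3617 - I*sqrt(17)/3617) - 12*(-60) = (60/3617 - I*sqrt(17)/3617) + 720 = 2604300/3617 - I*sqrt(17)/3617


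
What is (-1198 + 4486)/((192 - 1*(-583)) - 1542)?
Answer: -3288/767 ≈ -4.2868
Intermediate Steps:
(-1198 + 4486)/((192 - 1*(-583)) - 1542) = 3288/((192 + 583) - 1542) = 3288/(775 - 1542) = 3288/(-767) = 3288*(-1/767) = -3288/767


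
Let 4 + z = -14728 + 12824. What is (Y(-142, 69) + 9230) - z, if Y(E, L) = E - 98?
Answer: 10898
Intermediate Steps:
z = -1908 (z = -4 + (-14728 + 12824) = -4 - 1904 = -1908)
Y(E, L) = -98 + E
(Y(-142, 69) + 9230) - z = ((-98 - 142) + 9230) - 1*(-1908) = (-240 + 9230) + 1908 = 8990 + 1908 = 10898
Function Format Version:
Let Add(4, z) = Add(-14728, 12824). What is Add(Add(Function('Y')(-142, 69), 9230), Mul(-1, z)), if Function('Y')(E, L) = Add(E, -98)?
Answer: 10898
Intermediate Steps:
z = -1908 (z = Add(-4, Add(-14728, 12824)) = Add(-4, -1904) = -1908)
Function('Y')(E, L) = Add(-98, E)
Add(Add(Function('Y')(-142, 69), 9230), Mul(-1, z)) = Add(Add(Add(-98, -142), 9230), Mul(-1, -1908)) = Add(Add(-240, 9230), 1908) = Add(8990, 1908) = 10898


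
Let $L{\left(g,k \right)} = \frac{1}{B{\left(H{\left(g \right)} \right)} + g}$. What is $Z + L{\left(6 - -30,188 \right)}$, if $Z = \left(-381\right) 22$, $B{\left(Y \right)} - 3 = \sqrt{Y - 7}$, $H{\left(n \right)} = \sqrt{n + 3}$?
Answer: $-8382 + \frac{1}{39 + i \sqrt{7 - \sqrt{39}}} \approx -8382.0 - 0.00057099 i$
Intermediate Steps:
$H{\left(n \right)} = \sqrt{3 + n}$
$B{\left(Y \right)} = 3 + \sqrt{-7 + Y}$ ($B{\left(Y \right)} = 3 + \sqrt{Y - 7} = 3 + \sqrt{-7 + Y}$)
$Z = -8382$
$L{\left(g,k \right)} = \frac{1}{3 + g + \sqrt{-7 + \sqrt{3 + g}}}$ ($L{\left(g,k \right)} = \frac{1}{\left(3 + \sqrt{-7 + \sqrt{3 + g}}\right) + g} = \frac{1}{3 + g + \sqrt{-7 + \sqrt{3 + g}}}$)
$Z + L{\left(6 - -30,188 \right)} = -8382 + \frac{1}{3 + \left(6 - -30\right) + \sqrt{-7 + \sqrt{3 + \left(6 - -30\right)}}} = -8382 + \frac{1}{3 + \left(6 + 30\right) + \sqrt{-7 + \sqrt{3 + \left(6 + 30\right)}}} = -8382 + \frac{1}{3 + 36 + \sqrt{-7 + \sqrt{3 + 36}}} = -8382 + \frac{1}{3 + 36 + \sqrt{-7 + \sqrt{39}}} = -8382 + \frac{1}{39 + \sqrt{-7 + \sqrt{39}}}$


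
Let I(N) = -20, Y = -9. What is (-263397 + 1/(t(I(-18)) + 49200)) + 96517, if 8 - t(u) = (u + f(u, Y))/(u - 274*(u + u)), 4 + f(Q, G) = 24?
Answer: -8211831039/49208 ≈ -1.6688e+5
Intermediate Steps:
f(Q, G) = 20 (f(Q, G) = -4 + 24 = 20)
t(u) = 8 + (20 + u)/(547*u) (t(u) = 8 - (u + 20)/(u - 274*(u + u)) = 8 - (20 + u)/(u - 548*u) = 8 - (20 + u)/((-547*u)) = 8 - (20 + u)*(-1/(547*u)) = 8 - (-1)*(20 + u)/(547*u) = 8 + (20 + u)/(547*u))
(-263397 + 1/(t(I(-18)) + 49200)) + 96517 = (-263397 + 1/((1/547)*(20 + 4377*(-20))/(-20) + 49200)) + 96517 = (-263397 + 1/((1/547)*(-1/20)*(20 - 87540) + 49200)) + 96517 = (-263397 + 1/((1/547)*(-1/20)*(-87520) + 49200)) + 96517 = (-263397 + 1/(8 + 49200)) + 96517 = (-263397 + 1/49208) + 96517 = -12961239575/49208 + 96517 = -8211831039/49208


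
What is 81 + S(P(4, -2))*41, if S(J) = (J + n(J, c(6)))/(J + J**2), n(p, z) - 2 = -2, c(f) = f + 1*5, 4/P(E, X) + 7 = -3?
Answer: 448/3 ≈ 149.33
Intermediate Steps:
P(E, X) = -2/5 (P(E, X) = 4/(-7 - 3) = 4/(-10) = 4*(-1/10) = -2/5)
c(f) = 5 + f (c(f) = f + 5 = 5 + f)
n(p, z) = 0 (n(p, z) = 2 - 2 = 0)
S(J) = J/(J + J**2) (S(J) = (J + 0)/(J + J**2) = J/(J + J**2))
81 + S(P(4, -2))*41 = 81 + 41/(1 - 2/5) = 81 + 41/(3/5) = 81 + (5/3)*41 = 81 + 205/3 = 448/3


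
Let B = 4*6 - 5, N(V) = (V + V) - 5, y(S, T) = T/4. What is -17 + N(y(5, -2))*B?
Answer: -131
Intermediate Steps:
y(S, T) = T/4 (y(S, T) = T*(¼) = T/4)
N(V) = -5 + 2*V (N(V) = 2*V - 5 = -5 + 2*V)
B = 19 (B = 24 - 5 = 19)
-17 + N(y(5, -2))*B = -17 + (-5 + 2*((¼)*(-2)))*19 = -17 + (-5 + 2*(-½))*19 = -17 + (-5 - 1)*19 = -17 - 6*19 = -17 - 114 = -131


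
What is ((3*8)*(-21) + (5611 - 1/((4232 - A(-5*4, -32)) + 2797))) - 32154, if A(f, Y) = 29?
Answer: -189329001/7000 ≈ -27047.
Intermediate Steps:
((3*8)*(-21) + (5611 - 1/((4232 - A(-5*4, -32)) + 2797))) - 32154 = ((3*8)*(-21) + (5611 - 1/((4232 - 1*29) + 2797))) - 32154 = (24*(-21) + (5611 - 1/((4232 - 29) + 2797))) - 32154 = (-504 + (5611 - 1/(4203 + 2797))) - 32154 = (-504 + (5611 - 1/7000)) - 32154 = (-504 + 39276999/7000) - 32154 = 35748999/7000 - 32154 = -189329001/7000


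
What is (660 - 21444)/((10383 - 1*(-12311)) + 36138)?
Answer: -1299/3677 ≈ -0.35328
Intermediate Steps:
(660 - 21444)/((10383 - 1*(-12311)) + 36138) = -20784/((10383 + 12311) + 36138) = -20784/(22694 + 36138) = -20784/58832 = -20784*1/58832 = -1299/3677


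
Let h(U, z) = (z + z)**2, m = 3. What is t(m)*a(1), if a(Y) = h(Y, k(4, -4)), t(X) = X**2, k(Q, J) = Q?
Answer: 576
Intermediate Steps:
h(U, z) = 4*z**2 (h(U, z) = (2*z)**2 = 4*z**2)
a(Y) = 64 (a(Y) = 4*4**2 = 4*16 = 64)
t(m)*a(1) = 3**2*64 = 9*64 = 576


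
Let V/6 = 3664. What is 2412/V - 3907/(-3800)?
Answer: 495089/435100 ≈ 1.1379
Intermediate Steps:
V = 21984 (V = 6*3664 = 21984)
2412/V - 3907/(-3800) = 2412/21984 - 3907/(-3800) = 2412*(1/21984) - 3907*(-1/3800) = 201/1832 + 3907/3800 = 495089/435100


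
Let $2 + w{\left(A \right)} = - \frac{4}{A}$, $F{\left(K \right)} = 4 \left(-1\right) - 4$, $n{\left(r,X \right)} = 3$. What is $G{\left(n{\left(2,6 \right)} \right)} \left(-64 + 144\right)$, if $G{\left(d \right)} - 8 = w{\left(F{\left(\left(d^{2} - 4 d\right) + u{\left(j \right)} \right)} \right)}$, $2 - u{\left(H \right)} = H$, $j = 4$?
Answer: $520$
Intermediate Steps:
$u{\left(H \right)} = 2 - H$
$F{\left(K \right)} = -8$ ($F{\left(K \right)} = -4 - 4 = -8$)
$w{\left(A \right)} = -2 - \frac{4}{A}$
$G{\left(d \right)} = \frac{13}{2}$ ($G{\left(d \right)} = 8 - \left(2 + \frac{4}{-8}\right) = 8 - \frac{3}{2} = \frac{13}{2}$)
$G{\left(n{\left(2,6 \right)} \right)} \left(-64 + 144\right) = \frac{13 \left(-64 + 144\right)}{2} = \frac{13}{2} \cdot 80 = 520$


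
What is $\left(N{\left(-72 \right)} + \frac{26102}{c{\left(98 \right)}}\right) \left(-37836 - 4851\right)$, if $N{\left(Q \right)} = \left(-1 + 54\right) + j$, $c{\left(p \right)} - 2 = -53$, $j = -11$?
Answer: $20054520$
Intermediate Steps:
$c{\left(p \right)} = -51$ ($c{\left(p \right)} = 2 - 53 = -51$)
$N{\left(Q \right)} = 42$ ($N{\left(Q \right)} = \left(-1 + 54\right) - 11 = 53 - 11 = 42$)
$\left(N{\left(-72 \right)} + \frac{26102}{c{\left(98 \right)}}\right) \left(-37836 - 4851\right) = \left(42 + \frac{26102}{-51}\right) \left(-37836 - 4851\right) = \left(42 + 26102 \left(- \frac{1}{51}\right)\right) \left(-42687\right) = \left(42 - \frac{26102}{51}\right) \left(-42687\right) = \left(- \frac{23960}{51}\right) \left(-42687\right) = 20054520$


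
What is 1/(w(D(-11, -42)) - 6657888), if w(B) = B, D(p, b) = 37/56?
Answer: -56/372841691 ≈ -1.5020e-7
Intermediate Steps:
D(p, b) = 37/56 (D(p, b) = 37*(1/56) = 37/56)
1/(w(D(-11, -42)) - 6657888) = 1/(37/56 - 6657888) = 1/(-372841691/56) = -56/372841691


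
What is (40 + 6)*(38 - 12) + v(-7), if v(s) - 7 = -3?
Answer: 1200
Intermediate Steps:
v(s) = 4 (v(s) = 7 - 3 = 4)
(40 + 6)*(38 - 12) + v(-7) = (40 + 6)*(38 - 12) + 4 = 46*26 + 4 = 1196 + 4 = 1200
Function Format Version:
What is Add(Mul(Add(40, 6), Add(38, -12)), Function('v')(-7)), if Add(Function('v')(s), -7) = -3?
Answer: 1200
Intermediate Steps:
Function('v')(s) = 4 (Function('v')(s) = Add(7, -3) = 4)
Add(Mul(Add(40, 6), Add(38, -12)), Function('v')(-7)) = Add(Mul(Add(40, 6), Add(38, -12)), 4) = Add(Mul(46, 26), 4) = Add(1196, 4) = 1200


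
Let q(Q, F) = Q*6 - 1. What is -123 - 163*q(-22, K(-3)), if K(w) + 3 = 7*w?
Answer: 21556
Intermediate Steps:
K(w) = -3 + 7*w
q(Q, F) = -1 + 6*Q (q(Q, F) = 6*Q - 1 = -1 + 6*Q)
-123 - 163*q(-22, K(-3)) = -123 - 163*(-1 + 6*(-22)) = -123 - 163*(-1 - 132) = -123 - 163*(-133) = -123 + 21679 = 21556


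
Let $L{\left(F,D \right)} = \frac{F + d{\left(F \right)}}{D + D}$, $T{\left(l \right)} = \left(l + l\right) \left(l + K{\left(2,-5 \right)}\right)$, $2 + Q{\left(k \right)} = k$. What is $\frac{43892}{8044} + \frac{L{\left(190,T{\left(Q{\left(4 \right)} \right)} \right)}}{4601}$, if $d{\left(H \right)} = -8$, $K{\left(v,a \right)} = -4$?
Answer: $\frac{403711183}{74020888} \approx 5.454$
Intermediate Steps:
$Q{\left(k \right)} = -2 + k$
$T{\left(l \right)} = 2 l \left(-4 + l\right)$ ($T{\left(l \right)} = \left(l + l\right) \left(l - 4\right) = 2 l \left(-4 + l\right)$)
$L{\left(F,D \right)} = \frac{-8 + F}{2 D}$ ($L{\left(F,D \right)} = \frac{F - 8}{D + D} = \frac{-8 + F}{2 D}$)
$\frac{43892}{8044} + \frac{L{\left(190,T{\left(Q{\left(4 \right)} \right)} \right)}}{4601} = \frac{43892}{8044} + \frac{\frac{1}{2} \frac{1}{2 \left(-2 + 4\right) \left(-4 + \left(-2 + 4\right)\right)} \left(-8 + 190\right)}{4601} = 43892 \cdot \frac{1}{8044} + \frac{1}{2} \frac{1}{2 \cdot 2 \left(-4 + 2\right)} 182 \cdot \frac{1}{4601} = \frac{10973}{2011} + \frac{1}{2} \frac{1}{2 \cdot 2 \left(-2\right)} 182 \cdot \frac{1}{4601} = \frac{10973}{2011} + \frac{1}{2} \frac{1}{-8} \cdot 182 \cdot \frac{1}{4601} = \frac{10973}{2011} + \frac{1}{2} \left(- \frac{1}{8}\right) 182 \cdot \frac{1}{4601} = \frac{10973}{2011} - \frac{91}{36808} = \frac{403711183}{74020888}$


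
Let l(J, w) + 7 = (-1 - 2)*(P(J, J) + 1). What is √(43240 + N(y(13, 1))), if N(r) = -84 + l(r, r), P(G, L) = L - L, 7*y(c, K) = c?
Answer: 3*√4794 ≈ 207.72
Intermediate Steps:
y(c, K) = c/7
P(G, L) = 0
l(J, w) = -10 (l(J, w) = -7 + (-1 - 2)*(0 + 1) = -7 - 3*1 = -7 - 3 = -10)
N(r) = -94 (N(r) = -84 - 10 = -94)
√(43240 + N(y(13, 1))) = √(43240 - 94) = √43146 = 3*√4794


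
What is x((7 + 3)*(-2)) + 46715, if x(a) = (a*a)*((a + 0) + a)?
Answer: 30715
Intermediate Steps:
x(a) = 2*a³ (x(a) = a²*(a + a) = a²*(2*a) = 2*a³)
x((7 + 3)*(-2)) + 46715 = 2*((7 + 3)*(-2))³ + 46715 = 2*(10*(-2))³ + 46715 = 2*(-20)³ + 46715 = 2*(-8000) + 46715 = -16000 + 46715 = 30715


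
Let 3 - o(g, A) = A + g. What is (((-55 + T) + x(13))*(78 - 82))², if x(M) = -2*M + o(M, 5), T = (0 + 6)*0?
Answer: 147456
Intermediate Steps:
o(g, A) = 3 - A - g (o(g, A) = 3 - (A + g) = 3 + (-A - g) = 3 - A - g)
T = 0 (T = 6*0 = 0)
x(M) = -2 - 3*M (x(M) = -2*M + (3 - 1*5 - M) = -2*M + (3 - 5 - M) = -2*M + (-2 - M) = -2 - 3*M)
(((-55 + T) + x(13))*(78 - 82))² = (((-55 + 0) + (-2 - 3*13))*(78 - 82))² = ((-55 + (-2 - 39))*(-4))² = ((-55 - 41)*(-4))² = (-96*(-4))² = 384² = 147456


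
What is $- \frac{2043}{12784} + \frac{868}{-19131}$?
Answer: $- \frac{7168735}{34938672} \approx -0.20518$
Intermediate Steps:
$- \frac{2043}{12784} + \frac{868}{-19131} = \left(-2043\right) \frac{1}{12784} + 868 \left(- \frac{1}{19131}\right) = - \frac{2043}{12784} - \frac{124}{2733} = - \frac{7168735}{34938672}$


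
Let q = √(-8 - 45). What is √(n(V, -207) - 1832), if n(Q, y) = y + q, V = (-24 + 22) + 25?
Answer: √(-2039 + I*√53) ≈ 0.08061 + 45.155*I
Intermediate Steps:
V = 23 (V = -2 + 25 = 23)
q = I*√53 (q = √(-53) = I*√53 ≈ 7.2801*I)
n(Q, y) = y + I*√53
√(n(V, -207) - 1832) = √((-207 + I*√53) - 1832) = √(-2039 + I*√53)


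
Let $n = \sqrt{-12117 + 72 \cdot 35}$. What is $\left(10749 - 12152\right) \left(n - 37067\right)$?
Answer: $52005001 - 1403 i \sqrt{9597} \approx 5.2005 \cdot 10^{7} - 1.3744 \cdot 10^{5} i$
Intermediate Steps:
$n = i \sqrt{9597}$ ($n = \sqrt{-12117 + 2520} = \sqrt{-9597} = i \sqrt{9597} \approx 97.964 i$)
$\left(10749 - 12152\right) \left(n - 37067\right) = \left(10749 - 12152\right) \left(i \sqrt{9597} - 37067\right) = - 1403 \left(-37067 + i \sqrt{9597}\right) = 52005001 - 1403 i \sqrt{9597}$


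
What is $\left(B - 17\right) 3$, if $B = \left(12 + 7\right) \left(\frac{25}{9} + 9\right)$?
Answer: $\frac{1861}{3} \approx 620.33$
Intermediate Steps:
$B = \frac{2014}{9}$ ($B = 19 \left(25 \cdot \frac{1}{9} + 9\right) = 19 \left(\frac{25}{9} + 9\right) = 19 \cdot \frac{106}{9} = \frac{2014}{9} \approx 223.78$)
$\left(B - 17\right) 3 = \left(\frac{2014}{9} - 17\right) 3 = \frac{1861}{9} \cdot 3 = \frac{1861}{3}$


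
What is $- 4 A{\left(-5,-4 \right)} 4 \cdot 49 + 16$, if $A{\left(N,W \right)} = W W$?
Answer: $-12528$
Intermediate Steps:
$A{\left(N,W \right)} = W^{2}$
$- 4 A{\left(-5,-4 \right)} 4 \cdot 49 + 16 = - 4 \left(-4\right)^{2} \cdot 4 \cdot 49 + 16 = \left(-4\right) 16 \cdot 4 \cdot 49 + 16 = \left(-64\right) 4 \cdot 49 + 16 = \left(-256\right) 49 + 16 = -12544 + 16 = -12528$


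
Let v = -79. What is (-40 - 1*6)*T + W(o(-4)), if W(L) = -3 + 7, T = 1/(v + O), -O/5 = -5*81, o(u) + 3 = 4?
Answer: 3869/973 ≈ 3.9764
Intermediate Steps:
o(u) = 1 (o(u) = -3 + 4 = 1)
O = 2025 (O = -(-25)*81 = -5*(-405) = 2025)
T = 1/1946 (T = 1/(-79 + 2025) = 1/1946 ≈ 0.00051387)
W(L) = 4
(-40 - 1*6)*T + W(o(-4)) = (-40 - 1*6)*(1/1946) + 4 = (-40 - 6)*(1/1946) + 4 = -46*1/1946 + 4 = -23/973 + 4 = 3869/973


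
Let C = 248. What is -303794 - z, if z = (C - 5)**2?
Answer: -362843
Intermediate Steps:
z = 59049 (z = (248 - 5)**2 = 243**2 = 59049)
-303794 - z = -303794 - 1*59049 = -303794 - 59049 = -362843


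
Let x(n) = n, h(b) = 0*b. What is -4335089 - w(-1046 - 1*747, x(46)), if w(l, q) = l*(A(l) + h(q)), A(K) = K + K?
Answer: -10764787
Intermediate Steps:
h(b) = 0
A(K) = 2*K
w(l, q) = 2*l² (w(l, q) = l*(2*l + 0) = l*(2*l) = 2*l²)
-4335089 - w(-1046 - 1*747, x(46)) = -4335089 - 2*(-1046 - 1*747)² = -4335089 - 2*(-1046 - 747)² = -4335089 - 2*(-1793)² = -4335089 - 2*3214849 = -4335089 - 1*6429698 = -4335089 - 6429698 = -10764787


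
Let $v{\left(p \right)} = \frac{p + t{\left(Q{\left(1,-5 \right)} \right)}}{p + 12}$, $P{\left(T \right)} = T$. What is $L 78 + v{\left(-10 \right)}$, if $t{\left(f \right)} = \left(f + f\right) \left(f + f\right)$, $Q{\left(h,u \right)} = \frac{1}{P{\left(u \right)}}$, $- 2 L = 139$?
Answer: $- \frac{135648}{25} \approx -5425.9$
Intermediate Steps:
$L = - \frac{139}{2}$ ($L = \left(- \frac{1}{2}\right) 139 = - \frac{139}{2} \approx -69.5$)
$Q{\left(h,u \right)} = \frac{1}{u}$
$t{\left(f \right)} = 4 f^{2}$ ($t{\left(f \right)} = 2 f 2 f = 4 f^{2}$)
$v{\left(p \right)} = \frac{\frac{4}{25} + p}{12 + p}$ ($v{\left(p \right)} = \frac{p + 4 \left(\frac{1}{-5}\right)^{2}}{p + 12} = \frac{p + 4 \left(- \frac{1}{5}\right)^{2}}{12 + p} = \frac{p + 4 \cdot \frac{1}{25}}{12 + p} = \frac{p + \frac{4}{25}}{12 + p} = \frac{\frac{4}{25} + p}{12 + p}$)
$L 78 + v{\left(-10 \right)} = \left(- \frac{139}{2}\right) 78 + \frac{\frac{4}{25} - 10}{12 - 10} = -5421 + \frac{1}{2} \left(- \frac{246}{25}\right) = -5421 - \frac{123}{25} = - \frac{135648}{25}$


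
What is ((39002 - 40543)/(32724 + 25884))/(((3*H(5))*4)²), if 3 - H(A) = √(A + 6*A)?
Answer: -1541/129662208 - 1541*√35/950856192 ≈ -2.1473e-5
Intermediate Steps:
H(A) = 3 - √7*√A (H(A) = 3 - √(A + 6*A) = 3 - √(7*A) = 3 - √7*√A)
((39002 - 40543)/(32724 + 25884))/(((3*H(5))*4)²) = ((39002 - 40543)/(32724 + 25884))/(((3*(3 - √7*√5))*4)²) = (-1541/58608)/(((3*(3 - √35))*4)²) = (-1541*1/58608)/(((9 - 3*√35)*4)²) = -1541/(58608*(36 - 12*√35)²)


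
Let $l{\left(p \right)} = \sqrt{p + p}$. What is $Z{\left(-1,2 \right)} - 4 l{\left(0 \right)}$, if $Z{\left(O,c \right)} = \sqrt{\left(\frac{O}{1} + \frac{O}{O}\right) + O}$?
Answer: $i \approx 1.0 i$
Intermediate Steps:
$Z{\left(O,c \right)} = \sqrt{1 + 2 O}$ ($Z{\left(O,c \right)} = \sqrt{\left(O 1 + 1\right) + O} = \sqrt{\left(O + 1\right) + O} = \sqrt{\left(1 + O\right) + O} = \sqrt{1 + 2 O}$)
$l{\left(p \right)} = \sqrt{2} \sqrt{p}$ ($l{\left(p \right)} = \sqrt{2 p} = \sqrt{2} \sqrt{p}$)
$Z{\left(-1,2 \right)} - 4 l{\left(0 \right)} = \sqrt{1 + 2 \left(-1\right)} - 4 \sqrt{2} \sqrt{0} = \sqrt{1 - 2} - 4 \sqrt{2} \cdot 0 = \sqrt{-1} - 0 = i + 0 = i$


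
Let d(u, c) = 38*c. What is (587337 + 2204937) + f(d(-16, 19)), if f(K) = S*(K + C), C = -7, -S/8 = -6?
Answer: 2826594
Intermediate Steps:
S = 48 (S = -8*(-6) = 48)
f(K) = -336 + 48*K (f(K) = 48*(K - 7) = 48*(-7 + K) = -336 + 48*K)
(587337 + 2204937) + f(d(-16, 19)) = (587337 + 2204937) + (-336 + 48*(38*19)) = 2792274 + (-336 + 48*722) = 2792274 + (-336 + 34656) = 2792274 + 34320 = 2826594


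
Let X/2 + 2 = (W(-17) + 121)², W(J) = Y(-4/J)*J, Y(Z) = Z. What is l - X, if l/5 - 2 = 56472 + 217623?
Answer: 1343111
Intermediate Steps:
W(J) = -4 (W(J) = (-4/J)*J = -4)
X = 27374 (X = -4 + 2*(-4 + 121)² = -4 + 2*117² = -4 + 2*13689 = -4 + 27378 = 27374)
l = 1370485 (l = 10 + 5*(56472 + 217623) = 10 + 5*274095 = 10 + 1370475 = 1370485)
l - X = 1370485 - 1*27374 = 1370485 - 27374 = 1343111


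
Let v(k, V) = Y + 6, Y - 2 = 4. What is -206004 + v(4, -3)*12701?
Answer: -53592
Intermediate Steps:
Y = 6 (Y = 2 + 4 = 6)
v(k, V) = 12 (v(k, V) = 6 + 6 = 12)
-206004 + v(4, -3)*12701 = -206004 + 12*12701 = -206004 + 152412 = -53592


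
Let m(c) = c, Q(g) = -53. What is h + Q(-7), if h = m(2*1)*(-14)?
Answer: -81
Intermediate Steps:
h = -28 (h = (2*1)*(-14) = 2*(-14) = -28)
h + Q(-7) = -28 - 53 = -81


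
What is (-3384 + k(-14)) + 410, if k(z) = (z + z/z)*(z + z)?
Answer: -2610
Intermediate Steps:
k(z) = 2*z*(1 + z) (k(z) = (z + 1)*(2*z) = (1 + z)*(2*z) = 2*z*(1 + z))
(-3384 + k(-14)) + 410 = (-3384 + 2*(-14)*(1 - 14)) + 410 = (-3384 + 2*(-14)*(-13)) + 410 = (-3384 + 364) + 410 = -3020 + 410 = -2610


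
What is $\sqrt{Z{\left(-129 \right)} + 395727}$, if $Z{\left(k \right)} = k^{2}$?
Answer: $44 \sqrt{213} \approx 642.16$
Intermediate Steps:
$\sqrt{Z{\left(-129 \right)} + 395727} = \sqrt{\left(-129\right)^{2} + 395727} = \sqrt{16641 + 395727} = \sqrt{412368} = 44 \sqrt{213}$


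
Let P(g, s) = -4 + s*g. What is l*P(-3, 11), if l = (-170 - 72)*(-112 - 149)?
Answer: -2336994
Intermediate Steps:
P(g, s) = -4 + g*s
l = 63162 (l = -242*(-261) = 63162)
l*P(-3, 11) = 63162*(-4 - 3*11) = 63162*(-4 - 33) = 63162*(-37) = -2336994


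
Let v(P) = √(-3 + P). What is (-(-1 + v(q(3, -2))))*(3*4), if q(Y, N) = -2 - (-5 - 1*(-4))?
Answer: 12 - 24*I ≈ 12.0 - 24.0*I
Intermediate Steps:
q(Y, N) = -1 (q(Y, N) = -2 - (-5 + 4) = -2 - 1*(-1) = -2 + 1 = -1)
(-(-1 + v(q(3, -2))))*(3*4) = (-(-1 + √(-3 - 1)))*(3*4) = -(-1 + √(-4))*12 = -(-1 + 2*I)*12 = (1 - 2*I)*12 = 12 - 24*I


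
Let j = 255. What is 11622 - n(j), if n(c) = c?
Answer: 11367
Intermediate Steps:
11622 - n(j) = 11622 - 1*255 = 11622 - 255 = 11367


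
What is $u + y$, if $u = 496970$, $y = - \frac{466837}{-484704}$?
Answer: $\frac{14169636101}{28512} \approx 4.9697 \cdot 10^{5}$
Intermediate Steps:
$y = \frac{27461}{28512}$ ($y = \left(-466837\right) \left(- \frac{1}{484704}\right) = \frac{27461}{28512} \approx 0.96314$)
$u + y = 496970 + \frac{27461}{28512} = \frac{14169636101}{28512}$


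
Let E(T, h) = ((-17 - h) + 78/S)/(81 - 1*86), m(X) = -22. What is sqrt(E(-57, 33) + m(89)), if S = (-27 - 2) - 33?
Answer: I*sqrt(282255)/155 ≈ 3.4276*I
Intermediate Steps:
S = -62 (S = -29 - 33 = -62)
E(T, h) = 566/155 + h/5 (E(T, h) = ((-17 - h) + 78/(-62))/(81 - 1*86) = ((-17 - h) + 78*(-1/62))/(81 - 86) = ((-17 - h) - 39/31)/(-5) = (-566/31 - h)*(-1/5) = 566/155 + h/5)
sqrt(E(-57, 33) + m(89)) = sqrt((566/155 + (1/5)*33) - 22) = sqrt((566/155 + 33/5) - 22) = sqrt(1589/155 - 22) = sqrt(-1821/155) = I*sqrt(282255)/155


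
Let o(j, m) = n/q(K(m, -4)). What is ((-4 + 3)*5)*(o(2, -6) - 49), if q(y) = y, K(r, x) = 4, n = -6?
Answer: 505/2 ≈ 252.50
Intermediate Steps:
o(j, m) = -3/2 (o(j, m) = -6/4 = -6*¼ = -3/2)
((-4 + 3)*5)*(o(2, -6) - 49) = ((-4 + 3)*5)*(-3/2 - 49) = -1*5*(-101/2) = -5*(-101/2) = 505/2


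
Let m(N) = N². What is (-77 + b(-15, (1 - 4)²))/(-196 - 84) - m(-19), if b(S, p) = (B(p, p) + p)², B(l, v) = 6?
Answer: -25307/70 ≈ -361.53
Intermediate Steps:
b(S, p) = (6 + p)²
(-77 + b(-15, (1 - 4)²))/(-196 - 84) - m(-19) = (-77 + (6 + (1 - 4)²)²)/(-196 - 84) - 1*(-19)² = (-77 + (6 + (-3)²)²)/(-280) - 1*361 = (-77 + (6 + 9)²)*(-1/280) - 361 = (-77 + 15²)*(-1/280) - 361 = (-77 + 225)*(-1/280) - 361 = 148*(-1/280) - 361 = -37/70 - 361 = -25307/70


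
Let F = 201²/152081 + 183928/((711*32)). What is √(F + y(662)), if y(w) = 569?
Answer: √3000167762808822569/72086394 ≈ 24.028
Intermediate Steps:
F = 3611394715/432518364 (F = 40401*(1/152081) + 183928/22752 = 40401/152081 + 183928*(1/22752) = 40401/152081 + 22991/2844 = 3611394715/432518364 ≈ 8.3497)
√(F + y(662)) = √(3611394715/432518364 + 569) = √(249714343831/432518364) = √3000167762808822569/72086394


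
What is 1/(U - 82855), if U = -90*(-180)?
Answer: -1/66655 ≈ -1.5003e-5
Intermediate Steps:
U = 16200
1/(U - 82855) = 1/(16200 - 82855) = 1/(-66655) = -1/66655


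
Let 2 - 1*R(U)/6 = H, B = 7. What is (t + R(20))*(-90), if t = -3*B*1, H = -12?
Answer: -5670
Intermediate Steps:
R(U) = 84 (R(U) = 12 - 6*(-12) = 12 + 72 = 84)
t = -21 (t = -3*7*1 = -21*1 = -21)
(t + R(20))*(-90) = (-21 + 84)*(-90) = 63*(-90) = -5670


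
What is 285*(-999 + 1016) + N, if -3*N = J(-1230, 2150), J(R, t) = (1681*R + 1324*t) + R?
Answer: -763205/3 ≈ -2.5440e+5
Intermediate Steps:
J(R, t) = 1324*t + 1682*R (J(R, t) = (1324*t + 1681*R) + R = 1324*t + 1682*R)
N = -777740/3 (N = -(1324*2150 + 1682*(-1230))/3 = -(2846600 - 2068860)/3 = -⅓*777740 = -777740/3 ≈ -2.5925e+5)
285*(-999 + 1016) + N = 285*(-999 + 1016) - 777740/3 = 285*17 - 777740/3 = 4845 - 777740/3 = -763205/3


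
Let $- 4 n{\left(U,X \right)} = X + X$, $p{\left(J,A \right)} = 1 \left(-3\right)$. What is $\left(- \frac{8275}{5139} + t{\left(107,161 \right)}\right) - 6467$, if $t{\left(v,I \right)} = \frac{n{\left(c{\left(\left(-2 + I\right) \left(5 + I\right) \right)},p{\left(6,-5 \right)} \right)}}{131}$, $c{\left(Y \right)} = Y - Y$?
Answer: $- \frac{8709437839}{1346418} \approx -6468.6$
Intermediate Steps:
$p{\left(J,A \right)} = -3$
$c{\left(Y \right)} = 0$
$n{\left(U,X \right)} = - \frac{X}{2}$ ($n{\left(U,X \right)} = - \frac{X + X}{4} = - \frac{2 X}{4} = - \frac{X}{2}$)
$t{\left(v,I \right)} = \frac{3}{262}$ ($t{\left(v,I \right)} = \frac{\left(- \frac{1}{2}\right) \left(-3\right)}{131} = \frac{3}{2} \cdot \frac{1}{131} = \frac{3}{262}$)
$\left(- \frac{8275}{5139} + t{\left(107,161 \right)}\right) - 6467 = \left(- \frac{8275}{5139} + \frac{3}{262}\right) - 6467 = - \frac{2152633}{1346418} - 6467 = - \frac{8709437839}{1346418}$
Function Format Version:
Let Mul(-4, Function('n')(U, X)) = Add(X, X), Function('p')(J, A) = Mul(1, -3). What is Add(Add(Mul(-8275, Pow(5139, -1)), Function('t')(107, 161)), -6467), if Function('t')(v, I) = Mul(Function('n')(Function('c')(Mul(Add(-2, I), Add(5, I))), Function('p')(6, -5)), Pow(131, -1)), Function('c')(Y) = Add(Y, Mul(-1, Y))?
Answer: Rational(-8709437839, 1346418) ≈ -6468.6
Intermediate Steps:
Function('p')(J, A) = -3
Function('c')(Y) = 0
Function('n')(U, X) = Mul(Rational(-1, 2), X) (Function('n')(U, X) = Mul(Rational(-1, 4), Add(X, X)) = Mul(Rational(-1, 4), Mul(2, X)) = Mul(Rational(-1, 2), X))
Function('t')(v, I) = Rational(3, 262) (Function('t')(v, I) = Mul(Mul(Rational(-1, 2), -3), Pow(131, -1)) = Mul(Rational(3, 2), Rational(1, 131)) = Rational(3, 262))
Add(Add(Mul(-8275, Pow(5139, -1)), Function('t')(107, 161)), -6467) = Add(Add(Mul(-8275, Pow(5139, -1)), Rational(3, 262)), -6467) = Add(Add(Mul(-8275, Rational(1, 5139)), Rational(3, 262)), -6467) = Add(Add(Rational(-8275, 5139), Rational(3, 262)), -6467) = Add(Rational(-2152633, 1346418), -6467) = Rational(-8709437839, 1346418)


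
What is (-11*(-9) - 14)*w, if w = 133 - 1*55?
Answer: 6630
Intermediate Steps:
w = 78 (w = 133 - 55 = 78)
(-11*(-9) - 14)*w = (-11*(-9) - 14)*78 = (99 - 14)*78 = 85*78 = 6630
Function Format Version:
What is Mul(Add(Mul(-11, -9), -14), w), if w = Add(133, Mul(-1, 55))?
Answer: 6630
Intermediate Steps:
w = 78 (w = Add(133, -55) = 78)
Mul(Add(Mul(-11, -9), -14), w) = Mul(Add(Mul(-11, -9), -14), 78) = Mul(Add(99, -14), 78) = Mul(85, 78) = 6630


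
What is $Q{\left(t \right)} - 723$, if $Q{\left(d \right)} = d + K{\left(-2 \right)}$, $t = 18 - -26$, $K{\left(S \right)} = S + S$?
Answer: $-683$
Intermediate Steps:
$K{\left(S \right)} = 2 S$
$t = 44$ ($t = 18 + 26 = 44$)
$Q{\left(d \right)} = -4 + d$ ($Q{\left(d \right)} = d + 2 \left(-2\right) = d - 4 = -4 + d$)
$Q{\left(t \right)} - 723 = \left(-4 + 44\right) - 723 = 40 - 723 = -683$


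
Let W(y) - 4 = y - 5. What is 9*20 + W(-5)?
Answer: 174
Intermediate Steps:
W(y) = -1 + y (W(y) = 4 + (y - 5) = 4 + (-5 + y) = -1 + y)
9*20 + W(-5) = 9*20 + (-1 - 5) = 180 - 6 = 174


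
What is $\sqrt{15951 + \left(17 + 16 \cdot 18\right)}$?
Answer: $8 \sqrt{254} \approx 127.5$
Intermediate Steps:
$\sqrt{15951 + \left(17 + 16 \cdot 18\right)} = \sqrt{15951 + \left(17 + 288\right)} = \sqrt{15951 + 305} = \sqrt{16256} = 8 \sqrt{254}$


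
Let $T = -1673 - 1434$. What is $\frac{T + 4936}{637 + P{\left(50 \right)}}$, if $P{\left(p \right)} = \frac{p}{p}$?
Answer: $\frac{1829}{638} \approx 2.8668$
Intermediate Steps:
$P{\left(p \right)} = 1$
$T = -3107$ ($T = -1673 - 1434 = -3107$)
$\frac{T + 4936}{637 + P{\left(50 \right)}} = \frac{-3107 + 4936}{637 + 1} = \frac{1829}{638}$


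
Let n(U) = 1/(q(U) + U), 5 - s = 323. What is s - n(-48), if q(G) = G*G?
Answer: -717409/2256 ≈ -318.00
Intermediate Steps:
s = -318 (s = 5 - 1*323 = 5 - 323 = -318)
q(G) = G²
n(U) = 1/(U + U²) (n(U) = 1/(U² + U) = 1/(U + U²))
s - n(-48) = -318 - 1/((-48)*(1 - 48)) = -318 - (-1)/(48*(-47)) = -318 - (-1)*(-1)/(48*47) = -318 - 1*1/2256 = -318 - 1/2256 = -717409/2256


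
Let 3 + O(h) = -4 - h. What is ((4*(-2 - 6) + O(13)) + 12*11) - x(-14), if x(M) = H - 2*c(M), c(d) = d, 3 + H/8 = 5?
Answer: 36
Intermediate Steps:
H = 16 (H = -24 + 8*5 = -24 + 40 = 16)
O(h) = -7 - h (O(h) = -3 + (-4 - h) = -7 - h)
x(M) = 16 - 2*M
((4*(-2 - 6) + O(13)) + 12*11) - x(-14) = ((4*(-2 - 6) + (-7 - 1*13)) + 12*11) - (16 - 2*(-14)) = ((4*(-8) + (-7 - 13)) + 132) - (16 + 28) = ((-32 - 20) + 132) - 1*44 = (-52 + 132) - 44 = 80 - 44 = 36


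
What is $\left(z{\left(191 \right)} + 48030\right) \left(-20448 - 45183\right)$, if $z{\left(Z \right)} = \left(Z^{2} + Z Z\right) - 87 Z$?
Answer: $-6850235625$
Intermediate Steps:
$z{\left(Z \right)} = - 87 Z + 2 Z^{2}$ ($z{\left(Z \right)} = \left(Z^{2} + Z^{2}\right) - 87 Z = 2 Z^{2} - 87 Z = - 87 Z + 2 Z^{2}$)
$\left(z{\left(191 \right)} + 48030\right) \left(-20448 - 45183\right) = \left(191 \left(-87 + 2 \cdot 191\right) + 48030\right) \left(-20448 - 45183\right) = \left(191 \left(-87 + 382\right) + 48030\right) \left(-65631\right) = \left(191 \cdot 295 + 48030\right) \left(-65631\right) = \left(56345 + 48030\right) \left(-65631\right) = 104375 \left(-65631\right) = -6850235625$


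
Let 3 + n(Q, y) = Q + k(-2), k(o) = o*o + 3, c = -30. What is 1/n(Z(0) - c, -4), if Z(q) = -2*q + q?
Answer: 1/34 ≈ 0.029412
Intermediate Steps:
Z(q) = -q
k(o) = 3 + o² (k(o) = o² + 3 = 3 + o²)
n(Q, y) = 4 + Q (n(Q, y) = -3 + (Q + (3 + (-2)²)) = -3 + (Q + (3 + 4)) = -3 + (Q + 7) = -3 + (7 + Q) = 4 + Q)
1/n(Z(0) - c, -4) = 1/(4 + (-1*0 - 1*(-30))) = 1/(4 + (0 + 30)) = 1/(4 + 30) = 1/34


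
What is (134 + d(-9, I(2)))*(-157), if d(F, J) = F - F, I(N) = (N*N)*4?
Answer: -21038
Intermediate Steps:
I(N) = 4*N² (I(N) = N²*4 = 4*N²)
d(F, J) = 0
(134 + d(-9, I(2)))*(-157) = (134 + 0)*(-157) = 134*(-157) = -21038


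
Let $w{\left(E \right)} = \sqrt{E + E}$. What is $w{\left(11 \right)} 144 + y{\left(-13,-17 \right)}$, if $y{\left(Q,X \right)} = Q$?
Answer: $-13 + 144 \sqrt{22} \approx 662.42$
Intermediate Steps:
$w{\left(E \right)} = \sqrt{2} \sqrt{E}$ ($w{\left(E \right)} = \sqrt{2 E} = \sqrt{2} \sqrt{E}$)
$w{\left(11 \right)} 144 + y{\left(-13,-17 \right)} = \sqrt{2} \sqrt{11} \cdot 144 - 13 = \sqrt{22} \cdot 144 - 13 = 144 \sqrt{22} - 13 = -13 + 144 \sqrt{22}$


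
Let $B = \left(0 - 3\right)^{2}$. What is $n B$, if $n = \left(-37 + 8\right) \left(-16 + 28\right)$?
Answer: $-3132$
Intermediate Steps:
$n = -348$ ($n = \left(-29\right) 12 = -348$)
$B = 9$ ($B = \left(-3\right)^{2} = 9$)
$n B = \left(-348\right) 9 = -3132$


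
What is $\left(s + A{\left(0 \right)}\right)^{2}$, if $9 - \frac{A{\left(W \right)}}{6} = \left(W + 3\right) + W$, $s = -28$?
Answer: $64$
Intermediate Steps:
$A{\left(W \right)} = 36 - 12 W$ ($A{\left(W \right)} = 54 - 6 \left(\left(W + 3\right) + W\right) = 54 - 6 \left(\left(3 + W\right) + W\right) = 54 - 6 \left(3 + 2 W\right) = 54 - \left(18 + 12 W\right) = 36 - 12 W$)
$\left(s + A{\left(0 \right)}\right)^{2} = \left(-28 + \left(36 - 0\right)\right)^{2} = \left(-28 + \left(36 + 0\right)\right)^{2} = \left(-28 + 36\right)^{2} = 8^{2} = 64$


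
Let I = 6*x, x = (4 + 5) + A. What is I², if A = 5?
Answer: 7056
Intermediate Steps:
x = 14 (x = (4 + 5) + 5 = 9 + 5 = 14)
I = 84 (I = 6*14 = 84)
I² = 84² = 7056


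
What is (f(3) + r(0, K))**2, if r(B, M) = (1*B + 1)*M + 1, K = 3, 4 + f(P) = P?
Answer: 9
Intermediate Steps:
f(P) = -4 + P
r(B, M) = 1 + M*(1 + B) (r(B, M) = (B + 1)*M + 1 = (1 + B)*M + 1 = M*(1 + B) + 1 = 1 + M*(1 + B))
(f(3) + r(0, K))**2 = ((-4 + 3) + (1 + 3 + 0*3))**2 = (-1 + (1 + 3 + 0))**2 = (-1 + 4)**2 = 3**2 = 9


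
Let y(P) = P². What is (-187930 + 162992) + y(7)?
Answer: -24889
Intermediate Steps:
(-187930 + 162992) + y(7) = (-187930 + 162992) + 7² = -24938 + 49 = -24889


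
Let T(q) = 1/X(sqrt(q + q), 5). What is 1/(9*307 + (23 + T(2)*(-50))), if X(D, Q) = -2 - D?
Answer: 2/5597 ≈ 0.00035733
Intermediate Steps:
T(q) = 1/(-2 - sqrt(2)*sqrt(q)) (T(q) = 1/(-2 - sqrt(q + q)) = 1/(-2 - sqrt(2*q)) = 1/(-2 - sqrt(2)*sqrt(q)))
1/(9*307 + (23 + T(2)*(-50))) = 1/(9*307 + (23 - 1/(2 + sqrt(2)*sqrt(2))*(-50))) = 1/(2763 + (23 - 1/(2 + 2)*(-50))) = 1/(2763 + (23 - 1/4*(-50))) = 1/(2763 + (23 + 25/2)) = 1/(2763 + 71/2) = 1/(5597/2) = 2/5597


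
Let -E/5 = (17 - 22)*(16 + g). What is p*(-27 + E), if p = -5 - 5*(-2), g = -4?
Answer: 1365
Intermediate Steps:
p = 5 (p = -5 + 10 = 5)
E = 300 (E = -5*(17 - 22)*(16 - 4) = -(-25)*12 = -5*(-60) = 300)
p*(-27 + E) = 5*(-27 + 300) = 5*273 = 1365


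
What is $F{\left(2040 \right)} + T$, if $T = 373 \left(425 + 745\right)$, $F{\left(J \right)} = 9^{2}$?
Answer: $436491$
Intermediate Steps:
$F{\left(J \right)} = 81$
$T = 436410$ ($T = 373 \cdot 1170 = 436410$)
$F{\left(2040 \right)} + T = 81 + 436410 = 436491$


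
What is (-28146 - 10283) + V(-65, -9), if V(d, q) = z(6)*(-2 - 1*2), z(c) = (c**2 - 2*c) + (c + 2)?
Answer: -38557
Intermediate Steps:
z(c) = 2 + c**2 - c (z(c) = (c**2 - 2*c) + (2 + c) = 2 + c**2 - c)
V(d, q) = -128 (V(d, q) = (2 + 6**2 - 1*6)*(-2 - 1*2) = (2 + 36 - 6)*(-2 - 2) = 32*(-4) = -128)
(-28146 - 10283) + V(-65, -9) = (-28146 - 10283) - 128 = -38429 - 128 = -38557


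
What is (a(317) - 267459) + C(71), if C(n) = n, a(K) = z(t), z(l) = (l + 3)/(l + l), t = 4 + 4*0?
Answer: -2139097/8 ≈ -2.6739e+5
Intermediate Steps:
t = 4 (t = 4 + 0 = 4)
z(l) = (3 + l)/(2*l) (z(l) = (3 + l)/((2*l)) = (3 + l)*(1/(2*l)) = (3 + l)/(2*l))
a(K) = 7/8 (a(K) = (½)*(3 + 4)/4 = (½)*(¼)*7 = 7/8)
(a(317) - 267459) + C(71) = (7/8 - 267459) + 71 = -2139665/8 + 71 = -2139097/8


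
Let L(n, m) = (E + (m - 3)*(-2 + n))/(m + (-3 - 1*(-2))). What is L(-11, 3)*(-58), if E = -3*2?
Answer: 174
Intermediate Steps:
E = -6
L(n, m) = (-6 + (-3 + m)*(-2 + n))/(-1 + m) (L(n, m) = (-6 + (m - 3)*(-2 + n))/(m + (-3 - 1*(-2))) = (-6 + (-3 + m)*(-2 + n))/(m + (-3 + 2)) = (-6 + (-3 + m)*(-2 + n))/(m - 1) = (-6 + (-3 + m)*(-2 + n))/(-1 + m))
L(-11, 3)*(-58) = ((-3*(-11) - 2*3 + 3*(-11))/(-1 + 3))*(-58) = ((33 - 6 - 33)/2)*(-58) = ((1/2)*(-6))*(-58) = -3*(-58) = 174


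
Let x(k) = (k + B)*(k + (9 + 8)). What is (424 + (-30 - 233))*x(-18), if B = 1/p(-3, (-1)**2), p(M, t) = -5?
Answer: 14651/5 ≈ 2930.2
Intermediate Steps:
B = -1/5 (B = 1/(-5) = -1/5 ≈ -0.20000)
x(k) = (17 + k)*(-1/5 + k) (x(k) = (k - 1/5)*(k + (9 + 8)) = (-1/5 + k)*(k + 17) = (-1/5 + k)*(17 + k) = (17 + k)*(-1/5 + k))
(424 + (-30 - 233))*x(-18) = (424 + (-30 - 233))*(-17/5 + (-18)**2 + (84/5)*(-18)) = (424 - 263)*(-17/5 + 324 - 1512/5) = 161*(91/5) = 14651/5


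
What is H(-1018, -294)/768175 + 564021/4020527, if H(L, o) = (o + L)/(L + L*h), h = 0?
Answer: 220535454788287/1572030379066525 ≈ 0.14029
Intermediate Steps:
H(L, o) = (L + o)/L (H(L, o) = (o + L)/(L + L*0) = (L + o)/(L + 0) = (L + o)/L)
H(-1018, -294)/768175 + 564021/4020527 = ((-1018 - 294)/(-1018))/768175 + 564021/4020527 = -1/1018*(-1312)*(1/768175) + 564021*(1/4020527) = (656/509)*(1/768175) + 564021/4020527 = 656/391001075 + 564021/4020527 = 220535454788287/1572030379066525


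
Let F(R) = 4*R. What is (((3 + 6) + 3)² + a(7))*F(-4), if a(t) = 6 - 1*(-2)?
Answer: -2432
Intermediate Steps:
a(t) = 8 (a(t) = 6 + 2 = 8)
(((3 + 6) + 3)² + a(7))*F(-4) = (((3 + 6) + 3)² + 8)*(4*(-4)) = ((9 + 3)² + 8)*(-16) = (12² + 8)*(-16) = (144 + 8)*(-16) = 152*(-16) = -2432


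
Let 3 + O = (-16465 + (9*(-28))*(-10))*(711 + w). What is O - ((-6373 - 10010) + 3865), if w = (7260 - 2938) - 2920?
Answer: -29453270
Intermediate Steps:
w = 1402 (w = 4322 - 2920 = 1402)
O = -29465788 (O = -3 + (-16465 + (9*(-28))*(-10))*(711 + 1402) = -3 + (-16465 - 252*(-10))*2113 = -3 + (-16465 + 2520)*2113 = -3 - 13945*2113 = -3 - 29465785 = -29465788)
O - ((-6373 - 10010) + 3865) = -29465788 - ((-6373 - 10010) + 3865) = -29465788 - (-16383 + 3865) = -29465788 - 1*(-12518) = -29465788 + 12518 = -29453270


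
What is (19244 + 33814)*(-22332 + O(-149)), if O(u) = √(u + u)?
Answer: -1184891256 + 53058*I*√298 ≈ -1.1849e+9 + 9.1592e+5*I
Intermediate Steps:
O(u) = √2*√u (O(u) = √(2*u) = √2*√u)
(19244 + 33814)*(-22332 + O(-149)) = (19244 + 33814)*(-22332 + √2*√(-149)) = 53058*(-22332 + √2*(I*√149)) = 53058*(-22332 + I*√298) = -1184891256 + 53058*I*√298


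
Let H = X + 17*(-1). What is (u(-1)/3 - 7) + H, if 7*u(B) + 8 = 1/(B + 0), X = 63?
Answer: 270/7 ≈ 38.571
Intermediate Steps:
u(B) = -8/7 + 1/(7*B) (u(B) = -8/7 + 1/(7*(B + 0)) = -8/7 + 1/(7*B))
H = 46 (H = 63 + 17*(-1) = 63 - 17 = 46)
(u(-1)/3 - 7) + H = (((⅐)*(1 - 8*(-1))/(-1))/3 - 7) + 46 = (((⅐)*(-1)*(1 + 8))/3 - 7) + 46 = (((⅐)*(-1)*9)/3 - 7) + 46 = ((⅓)*(-9/7) - 7) + 46 = (-3/7 - 7) + 46 = -52/7 + 46 = 270/7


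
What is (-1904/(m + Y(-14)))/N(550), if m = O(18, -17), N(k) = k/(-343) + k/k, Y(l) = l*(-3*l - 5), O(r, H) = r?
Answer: -163268/25875 ≈ -6.3099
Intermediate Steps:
Y(l) = l*(-5 - 3*l)
N(k) = 1 - k/343 (N(k) = k*(-1/343) + 1 = -k/343 + 1 = 1 - k/343)
m = 18
(-1904/(m + Y(-14)))/N(550) = (-1904/(18 - 1*(-14)*(5 + 3*(-14))))/(1 - 1/343*550) = (-1904/(18 - 1*(-14)*(5 - 42)))/(1 - 550/343) = (-1904/(18 - 1*(-14)*(-37)))/(-207/343) = -1904/(18 - 518)*(-343/207) = -1904/(-500)*(-343/207) = -1904*(-1/500)*(-343/207) = (476/125)*(-343/207) = -163268/25875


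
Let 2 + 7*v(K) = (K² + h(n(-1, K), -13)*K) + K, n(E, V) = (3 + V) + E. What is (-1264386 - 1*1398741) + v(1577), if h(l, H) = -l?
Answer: -18643468/7 ≈ -2.6634e+6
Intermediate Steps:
n(E, V) = 3 + E + V
v(K) = -2/7 + K/7 + K²/7 + K*(-2 - K)/7 (v(K) = -2/7 + ((K² + (-(3 - 1 + K))*K) + K)/7 = -2/7 + ((K² + (-(2 + K))*K) + K)/7 = -2/7 + ((K² + (-2 - K)*K) + K)/7 = -2/7 + ((K² + K*(-2 - K)) + K)/7 = -2/7 + (K + K² + K*(-2 - K))/7 = -2/7 + (K/7 + K²/7 + K*(-2 - K)/7) = -2/7 + K/7 + K²/7 + K*(-2 - K)/7)
(-1264386 - 1*1398741) + v(1577) = (-1264386 - 1*1398741) + (-2/7 - ⅐*1577) = (-1264386 - 1398741) + (-2/7 - 1577/7) = -2663127 - 1579/7 = -18643468/7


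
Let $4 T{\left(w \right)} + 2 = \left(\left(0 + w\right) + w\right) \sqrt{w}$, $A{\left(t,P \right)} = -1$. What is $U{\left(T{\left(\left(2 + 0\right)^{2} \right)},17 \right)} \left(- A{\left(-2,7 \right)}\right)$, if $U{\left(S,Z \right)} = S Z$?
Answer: $\frac{119}{2} \approx 59.5$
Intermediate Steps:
$T{\left(w \right)} = - \frac{1}{2} + \frac{w^{\frac{3}{2}}}{2}$ ($T{\left(w \right)} = - \frac{1}{2} + \frac{\left(\left(0 + w\right) + w\right) \sqrt{w}}{4} = - \frac{1}{2} + \frac{\left(w + w\right) \sqrt{w}}{4} = - \frac{1}{2} + \frac{2 w \sqrt{w}}{4} = - \frac{1}{2} + \frac{2 w^{\frac{3}{2}}}{4} = - \frac{1}{2} + \frac{w^{\frac{3}{2}}}{2}$)
$U{\left(T{\left(\left(2 + 0\right)^{2} \right)},17 \right)} \left(- A{\left(-2,7 \right)}\right) = \left(- \frac{1}{2} + \frac{\left(\left(2 + 0\right)^{2}\right)^{\frac{3}{2}}}{2}\right) 17 \left(\left(-1\right) \left(-1\right)\right) = \left(- \frac{1}{2} + \frac{\left(2^{2}\right)^{\frac{3}{2}}}{2}\right) 17 \cdot 1 = \left(- \frac{1}{2} + \frac{4^{\frac{3}{2}}}{2}\right) 17 \cdot 1 = \left(- \frac{1}{2} + \frac{1}{2} \cdot 8\right) 17 \cdot 1 = \left(- \frac{1}{2} + 4\right) 17 \cdot 1 = \frac{7}{2} \cdot 17 \cdot 1 = \frac{119}{2} \cdot 1 = \frac{119}{2}$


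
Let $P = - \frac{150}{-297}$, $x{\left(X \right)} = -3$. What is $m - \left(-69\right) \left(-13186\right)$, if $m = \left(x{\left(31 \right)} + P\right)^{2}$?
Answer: $- \frac{8917222025}{9801} \approx -9.0983 \cdot 10^{5}$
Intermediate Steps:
$P = \frac{50}{99}$ ($P = \left(-150\right) \left(- \frac{1}{297}\right) = \frac{50}{99} \approx 0.50505$)
$m = \frac{61009}{9801}$ ($m = \left(-3 + \frac{50}{99}\right)^{2} = \left(- \frac{247}{99}\right)^{2} = \frac{61009}{9801} \approx 6.2248$)
$m - \left(-69\right) \left(-13186\right) = \frac{61009}{9801} - \left(-69\right) \left(-13186\right) = \frac{61009}{9801} - 909834 = - \frac{8917222025}{9801}$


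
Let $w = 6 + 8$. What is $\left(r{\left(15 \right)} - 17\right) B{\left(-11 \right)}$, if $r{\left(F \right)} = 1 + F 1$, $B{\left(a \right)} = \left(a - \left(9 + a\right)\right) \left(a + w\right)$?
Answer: $27$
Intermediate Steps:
$w = 14$
$B{\left(a \right)} = -126 - 9 a$ ($B{\left(a \right)} = \left(a - \left(9 + a\right)\right) \left(a + 14\right) = - 9 \left(14 + a\right) = -126 - 9 a$)
$r{\left(F \right)} = 1 + F$
$\left(r{\left(15 \right)} - 17\right) B{\left(-11 \right)} = \left(\left(1 + 15\right) - 17\right) \left(-126 - -99\right) = \left(16 - 17\right) \left(-126 + 99\right) = \left(-1\right) \left(-27\right) = 27$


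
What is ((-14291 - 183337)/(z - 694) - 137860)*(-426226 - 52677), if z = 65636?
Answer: 2143833643211222/32471 ≈ 6.6023e+10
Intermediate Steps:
((-14291 - 183337)/(z - 694) - 137860)*(-426226 - 52677) = ((-14291 - 183337)/(65636 - 694) - 137860)*(-426226 - 52677) = (-197628/64942 - 137860)*(-478903) = (-197628*1/64942 - 137860)*(-478903) = (-98814/32471 - 137860)*(-478903) = -4476550874/32471*(-478903) = 2143833643211222/32471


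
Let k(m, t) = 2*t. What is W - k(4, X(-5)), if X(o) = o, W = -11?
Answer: -1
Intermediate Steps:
W - k(4, X(-5)) = -11 - 2*(-5) = -11 - 1*(-10) = -11 + 10 = -1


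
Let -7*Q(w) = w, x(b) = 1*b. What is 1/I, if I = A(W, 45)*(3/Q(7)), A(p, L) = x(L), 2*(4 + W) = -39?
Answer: -1/135 ≈ -0.0074074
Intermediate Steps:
x(b) = b
W = -47/2 (W = -4 + (1/2)*(-39) = -4 - 39/2 = -47/2 ≈ -23.500)
Q(w) = -w/7
A(p, L) = L
I = -135 (I = 45*(3/((-1/7*7))) = 45*(3/(-1)) = 45*(3*(-1)) = 45*(-3) = -135)
1/I = 1/(-135) = -1/135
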